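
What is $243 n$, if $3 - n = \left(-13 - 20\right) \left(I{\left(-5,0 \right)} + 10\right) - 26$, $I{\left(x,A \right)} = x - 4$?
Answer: $15066$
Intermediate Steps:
$I{\left(x,A \right)} = -4 + x$ ($I{\left(x,A \right)} = x - 4 = -4 + x$)
$n = 62$ ($n = 3 - \left(\left(-13 - 20\right) \left(\left(-4 - 5\right) + 10\right) - 26\right) = 3 - \left(- 33 \left(-9 + 10\right) - 26\right) = 3 - \left(\left(-33\right) 1 - 26\right) = 3 - \left(-33 - 26\right) = 3 - -59 = 3 + 59 = 62$)
$243 n = 243 \cdot 62 = 15066$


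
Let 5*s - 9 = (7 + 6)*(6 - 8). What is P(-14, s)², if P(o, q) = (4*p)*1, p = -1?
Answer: 16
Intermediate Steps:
s = -17/5 (s = 9/5 + ((7 + 6)*(6 - 8))/5 = 9/5 + (13*(-2))/5 = 9/5 + (⅕)*(-26) = 9/5 - 26/5 = -17/5 ≈ -3.4000)
P(o, q) = -4 (P(o, q) = (4*(-1))*1 = -4*1 = -4)
P(-14, s)² = (-4)² = 16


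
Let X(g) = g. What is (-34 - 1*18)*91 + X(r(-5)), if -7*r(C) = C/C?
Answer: -33125/7 ≈ -4732.1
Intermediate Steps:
r(C) = -1/7 (r(C) = -C/(7*C) = -1/7*1 = -1/7)
(-34 - 1*18)*91 + X(r(-5)) = (-34 - 1*18)*91 - 1/7 = (-34 - 18)*91 - 1/7 = -52*91 - 1/7 = -4732 - 1/7 = -33125/7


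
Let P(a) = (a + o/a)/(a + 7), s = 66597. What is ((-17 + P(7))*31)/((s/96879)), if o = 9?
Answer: -804870732/1087751 ≈ -739.94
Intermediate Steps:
P(a) = (a + 9/a)/(7 + a) (P(a) = (a + 9/a)/(a + 7) = (a + 9/a)/(7 + a))
((-17 + P(7))*31)/((s/96879)) = ((-17 + (9 + 7**2)/(7*(7 + 7)))*31)/((66597/96879)) = ((-17 + (1/7)*(9 + 49)/14)*31)/((66597*(1/96879))) = ((-17 + (1/7)*(1/14)*58)*31)/(22199/32293) = ((-17 + 29/49)*31)*(32293/22199) = -804/49*31*(32293/22199) = -24924/49*32293/22199 = -804870732/1087751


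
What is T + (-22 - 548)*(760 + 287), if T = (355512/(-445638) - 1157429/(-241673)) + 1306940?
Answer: 12747107010514871/17949778729 ≈ 7.1015e+5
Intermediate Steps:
T = 23459355458194781/17949778729 (T = (355512*(-1/445638) - 1157429*(-1/241673)) + 1306940 = (-59252/74273 + 1157429/241673) + 1306940 = 71646115521/17949778729 + 1306940 = 23459355458194781/17949778729 ≈ 1.3069e+6)
T + (-22 - 548)*(760 + 287) = 23459355458194781/17949778729 + (-22 - 548)*(760 + 287) = 23459355458194781/17949778729 - 570*1047 = 23459355458194781/17949778729 - 596790 = 12747107010514871/17949778729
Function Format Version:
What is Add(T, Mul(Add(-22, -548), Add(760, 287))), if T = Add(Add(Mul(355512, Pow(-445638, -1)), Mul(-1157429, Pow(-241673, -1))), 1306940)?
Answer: Rational(12747107010514871, 17949778729) ≈ 7.1015e+5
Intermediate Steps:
T = Rational(23459355458194781, 17949778729) (T = Add(Add(Mul(355512, Rational(-1, 445638)), Mul(-1157429, Rational(-1, 241673))), 1306940) = Add(Add(Rational(-59252, 74273), Rational(1157429, 241673)), 1306940) = Add(Rational(71646115521, 17949778729), 1306940) = Rational(23459355458194781, 17949778729) ≈ 1.3069e+6)
Add(T, Mul(Add(-22, -548), Add(760, 287))) = Add(Rational(23459355458194781, 17949778729), Mul(Add(-22, -548), Add(760, 287))) = Add(Rational(23459355458194781, 17949778729), Mul(-570, 1047)) = Add(Rational(23459355458194781, 17949778729), -596790) = Rational(12747107010514871, 17949778729)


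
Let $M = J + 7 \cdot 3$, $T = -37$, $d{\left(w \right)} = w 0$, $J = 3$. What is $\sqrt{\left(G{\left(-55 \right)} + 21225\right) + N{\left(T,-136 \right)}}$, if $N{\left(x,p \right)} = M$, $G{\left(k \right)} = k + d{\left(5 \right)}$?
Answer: $\sqrt{21194} \approx 145.58$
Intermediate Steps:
$d{\left(w \right)} = 0$
$G{\left(k \right)} = k$ ($G{\left(k \right)} = k + 0 = k$)
$M = 24$ ($M = 3 + 7 \cdot 3 = 3 + 21 = 24$)
$N{\left(x,p \right)} = 24$
$\sqrt{\left(G{\left(-55 \right)} + 21225\right) + N{\left(T,-136 \right)}} = \sqrt{\left(-55 + 21225\right) + 24} = \sqrt{21170 + 24} = \sqrt{21194}$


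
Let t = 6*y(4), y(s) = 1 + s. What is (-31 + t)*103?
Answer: -103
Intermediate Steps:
t = 30 (t = 6*(1 + 4) = 6*5 = 30)
(-31 + t)*103 = (-31 + 30)*103 = -1*103 = -103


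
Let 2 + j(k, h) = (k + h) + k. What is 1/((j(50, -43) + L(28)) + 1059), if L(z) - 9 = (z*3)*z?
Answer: 1/3475 ≈ 0.00028777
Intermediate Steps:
j(k, h) = -2 + h + 2*k (j(k, h) = -2 + ((k + h) + k) = -2 + ((h + k) + k) = -2 + (h + 2*k) = -2 + h + 2*k)
L(z) = 9 + 3*z² (L(z) = 9 + (z*3)*z = 9 + (3*z)*z = 9 + 3*z²)
1/((j(50, -43) + L(28)) + 1059) = 1/(((-2 - 43 + 2*50) + (9 + 3*28²)) + 1059) = 1/(((-2 - 43 + 100) + (9 + 3*784)) + 1059) = 1/((55 + (9 + 2352)) + 1059) = 1/((55 + 2361) + 1059) = 1/(2416 + 1059) = 1/3475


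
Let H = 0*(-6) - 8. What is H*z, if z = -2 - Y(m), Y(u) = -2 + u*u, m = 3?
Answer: 72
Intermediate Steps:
Y(u) = -2 + u²
H = -8 (H = 0 - 8 = -8)
z = -9 (z = -2 - (-2 + 3²) = -2 - (-2 + 9) = -2 - 1*7 = -2 - 7 = -9)
H*z = -8*(-9) = 72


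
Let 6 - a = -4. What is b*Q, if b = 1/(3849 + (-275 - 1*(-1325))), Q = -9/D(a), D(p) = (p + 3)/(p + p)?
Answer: -60/21229 ≈ -0.0028263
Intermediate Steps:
a = 10 (a = 6 - 1*(-4) = 6 + 4 = 10)
D(p) = (3 + p)/(2*p) (D(p) = (3 + p)/((2*p)) = (3 + p)*(1/(2*p)) = (3 + p)/(2*p))
Q = -180/13 (Q = -9*20/(3 + 10) = -9/((½)*(⅒)*13) = -9/13/20 = -9*20/13 = -180/13 ≈ -13.846)
b = 1/4899 (b = 1/(3849 + (-275 + 1325)) = 1/(3849 + 1050) = 1/4899 ≈ 0.00020412)
b*Q = (1/4899)*(-180/13) = -60/21229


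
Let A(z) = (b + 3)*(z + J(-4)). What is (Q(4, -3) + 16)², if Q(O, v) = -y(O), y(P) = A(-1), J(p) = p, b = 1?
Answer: 1296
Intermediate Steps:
A(z) = -16 + 4*z (A(z) = (1 + 3)*(z - 4) = 4*(-4 + z) = -16 + 4*z)
y(P) = -20 (y(P) = -16 + 4*(-1) = -16 - 4 = -20)
Q(O, v) = 20 (Q(O, v) = -1*(-20) = 20)
(Q(4, -3) + 16)² = (20 + 16)² = 36² = 1296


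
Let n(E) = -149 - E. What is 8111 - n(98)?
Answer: 8358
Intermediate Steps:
8111 - n(98) = 8111 - (-149 - 1*98) = 8111 - (-149 - 98) = 8111 - 1*(-247) = 8111 + 247 = 8358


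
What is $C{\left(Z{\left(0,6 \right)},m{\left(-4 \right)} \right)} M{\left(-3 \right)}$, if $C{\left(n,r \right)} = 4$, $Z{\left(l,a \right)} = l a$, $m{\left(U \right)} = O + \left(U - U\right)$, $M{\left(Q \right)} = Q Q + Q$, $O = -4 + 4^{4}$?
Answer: $24$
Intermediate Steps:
$O = 252$ ($O = -4 + 256 = 252$)
$M{\left(Q \right)} = Q + Q^{2}$ ($M{\left(Q \right)} = Q^{2} + Q = Q + Q^{2}$)
$m{\left(U \right)} = 252$ ($m{\left(U \right)} = 252 + \left(U - U\right) = 252 + 0 = 252$)
$Z{\left(l,a \right)} = a l$
$C{\left(Z{\left(0,6 \right)},m{\left(-4 \right)} \right)} M{\left(-3 \right)} = 4 \left(- 3 \left(1 - 3\right)\right) = 4 \left(\left(-3\right) \left(-2\right)\right) = 4 \cdot 6 = 24$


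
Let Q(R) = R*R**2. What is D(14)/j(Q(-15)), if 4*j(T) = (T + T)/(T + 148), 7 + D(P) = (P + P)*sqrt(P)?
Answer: -45178/3375 + 180712*sqrt(14)/3375 ≈ 186.96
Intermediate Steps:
Q(R) = R**3
D(P) = -7 + 2*P**(3/2) (D(P) = -7 + (P + P)*sqrt(P) = -7 + (2*P)*sqrt(P) = -7 + 2*P**(3/2))
j(T) = T/(2*(148 + T)) (j(T) = ((T + T)/(T + 148))/4 = ((2*T)/(148 + T))/4 = (2*T/(148 + T))/4 = T/(2*(148 + T)))
D(14)/j(Q(-15)) = (-7 + 2*14**(3/2))/(((1/2)*(-15)**3/(148 + (-15)**3))) = (-7 + 2*(14*sqrt(14)))/(((1/2)*(-3375)/(148 - 3375))) = (-7 + 28*sqrt(14))/(((1/2)*(-3375)/(-3227))) = (-7 + 28*sqrt(14))/(((1/2)*(-3375)*(-1/3227))) = (-7 + 28*sqrt(14))/(3375/6454) = (-7 + 28*sqrt(14))*(6454/3375) = -45178/3375 + 180712*sqrt(14)/3375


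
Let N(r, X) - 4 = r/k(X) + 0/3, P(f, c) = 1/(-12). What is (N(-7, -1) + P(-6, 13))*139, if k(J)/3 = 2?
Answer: 1529/4 ≈ 382.25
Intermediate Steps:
P(f, c) = -1/12
k(J) = 6 (k(J) = 3*2 = 6)
N(r, X) = 4 + r/6 (N(r, X) = 4 + (r/6 + 0/3) = 4 + (r*(1/6) + 0*(1/3)) = 4 + (r/6 + 0) = 4 + r/6)
(N(-7, -1) + P(-6, 13))*139 = ((4 + (1/6)*(-7)) - 1/12)*139 = ((4 - 7/6) - 1/12)*139 = (17/6 - 1/12)*139 = (11/4)*139 = 1529/4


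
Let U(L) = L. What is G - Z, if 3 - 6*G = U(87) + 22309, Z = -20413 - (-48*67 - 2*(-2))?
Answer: 80813/6 ≈ 13469.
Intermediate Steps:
Z = -17201 (Z = -20413 - (-3216 + 4) = -20413 - 1*(-3212) = -20413 + 3212 = -17201)
G = -22393/6 (G = ½ - (87 + 22309)/6 = ½ - ⅙*22396 = ½ - 11198/3 = -22393/6 ≈ -3732.2)
G - Z = -22393/6 - 1*(-17201) = -22393/6 + 17201 = 80813/6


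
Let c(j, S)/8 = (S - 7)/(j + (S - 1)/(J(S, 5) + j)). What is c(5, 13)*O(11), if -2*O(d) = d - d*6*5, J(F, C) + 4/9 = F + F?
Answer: 2105400/1483 ≈ 1419.7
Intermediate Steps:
J(F, C) = -4/9 + 2*F (J(F, C) = -4/9 + (F + F) = -4/9 + 2*F)
O(d) = 29*d/2 (O(d) = -(d - d*6*5)/2 = -(d - 6*d*5)/2 = -(d - 30*d)/2 = -(-29)*d/2 = 29*d/2)
c(j, S) = 8*(-7 + S)/(j + (-1 + S)/(-4/9 + j + 2*S)) (c(j, S) = 8*((S - 7)/(j + (S - 1)/((-4/9 + 2*S) + j))) = 8*((-7 + S)/(j + (-1 + S)/(-4/9 + j + 2*S))) = 8*(-7 + S)/(j + (-1 + S)/(-4/9 + j + 2*S)))
c(5, 13)*O(11) = (8*(28 - 130*13 - 63*5 + 18*13**2 + 9*13*5)/(-9 - 4*5 + 9*13 + 9*5**2 + 18*13*5))*((29/2)*11) = (8*(28 - 1690 - 315 + 18*169 + 585)/(-9 - 20 + 117 + 9*25 + 1170))*(319/2) = (8*(28 - 1690 - 315 + 3042 + 585)/(-9 - 20 + 117 + 225 + 1170))*(319/2) = (8*1650/1483)*(319/2) = (8*(1/1483)*1650)*(319/2) = (13200/1483)*(319/2) = 2105400/1483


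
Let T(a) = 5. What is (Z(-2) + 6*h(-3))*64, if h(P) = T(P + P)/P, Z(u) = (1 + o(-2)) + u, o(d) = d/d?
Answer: -640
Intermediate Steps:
o(d) = 1
Z(u) = 2 + u (Z(u) = (1 + 1) + u = 2 + u)
h(P) = 5/P
(Z(-2) + 6*h(-3))*64 = ((2 - 2) + 6*(5/(-3)))*64 = (0 + 6*(5*(-1/3)))*64 = (0 + 6*(-5/3))*64 = (0 - 10)*64 = -10*64 = -640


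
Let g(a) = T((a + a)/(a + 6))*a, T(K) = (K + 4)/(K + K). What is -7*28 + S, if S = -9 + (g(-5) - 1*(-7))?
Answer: -399/2 ≈ -199.50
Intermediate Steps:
T(K) = (4 + K)/(2*K) (T(K) = (4 + K)/((2*K)) = (4 + K)*(1/(2*K)) = (4 + K)/(2*K))
g(a) = (4 + 2*a/(6 + a))*(6 + a)/4 (g(a) = ((4 + (a + a)/(a + 6))/(2*(((a + a)/(a + 6)))))*a = ((4 + (2*a)/(6 + a))/(2*(((2*a)/(6 + a)))))*a = ((4 + 2*a/(6 + a))/(2*((2*a/(6 + a)))))*a = (((6 + a)/(2*a))*(4 + 2*a/(6 + a))/2)*a = ((4 + 2*a/(6 + a))*(6 + a)/(4*a))*a = (4 + 2*a/(6 + a))*(6 + a)/4)
S = -7/2 (S = -9 + ((6 + (3/2)*(-5)) - 1*(-7)) = -9 + ((6 - 15/2) + 7) = -9 + (-3/2 + 7) = -9 + 11/2 = -7/2 ≈ -3.5000)
-7*28 + S = -7*28 - 7/2 = -196 - 7/2 = -399/2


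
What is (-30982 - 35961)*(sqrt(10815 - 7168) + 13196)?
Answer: -883379828 - 66943*sqrt(3647) ≈ -8.8742e+8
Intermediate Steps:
(-30982 - 35961)*(sqrt(10815 - 7168) + 13196) = -66943*(sqrt(3647) + 13196) = -66943*(13196 + sqrt(3647)) = -883379828 - 66943*sqrt(3647)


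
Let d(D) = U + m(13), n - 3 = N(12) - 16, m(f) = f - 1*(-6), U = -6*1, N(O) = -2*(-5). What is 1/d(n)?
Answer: 1/13 ≈ 0.076923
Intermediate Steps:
N(O) = 10
U = -6
m(f) = 6 + f (m(f) = f + 6 = 6 + f)
n = -3 (n = 3 + (10 - 16) = 3 - 6 = -3)
d(D) = 13 (d(D) = -6 + (6 + 13) = -6 + 19 = 13)
1/d(n) = 1/13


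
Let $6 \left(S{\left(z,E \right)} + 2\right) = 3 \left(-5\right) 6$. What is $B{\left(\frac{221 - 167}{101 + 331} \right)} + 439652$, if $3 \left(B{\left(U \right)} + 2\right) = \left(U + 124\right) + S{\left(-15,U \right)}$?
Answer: $\frac{10552457}{24} \approx 4.3969 \cdot 10^{5}$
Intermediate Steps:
$S{\left(z,E \right)} = -17$ ($S{\left(z,E \right)} = -2 + \frac{3 \left(-5\right) 6}{6} = -2 + \frac{\left(-15\right) 6}{6} = -2 + \frac{1}{6} \left(-90\right) = -2 - 15 = -17$)
$B{\left(U \right)} = \frac{101}{3} + \frac{U}{3}$ ($B{\left(U \right)} = -2 + \frac{\left(U + 124\right) - 17}{3} = -2 + \frac{\left(124 + U\right) - 17}{3} = -2 + \frac{107 + U}{3} = -2 + \left(\frac{107}{3} + \frac{U}{3}\right) = \frac{101}{3} + \frac{U}{3}$)
$B{\left(\frac{221 - 167}{101 + 331} \right)} + 439652 = \left(\frac{101}{3} + \frac{\left(221 - 167\right) \frac{1}{101 + 331}}{3}\right) + 439652 = \left(\frac{101}{3} + \frac{54 \cdot \frac{1}{432}}{3}\right) + 439652 = \left(\frac{101}{3} + \frac{1}{3} \cdot \frac{1}{8}\right) + 439652 = \left(\frac{101}{3} + \frac{1}{24}\right) + 439652 = \frac{809}{24} + 439652 = \frac{10552457}{24}$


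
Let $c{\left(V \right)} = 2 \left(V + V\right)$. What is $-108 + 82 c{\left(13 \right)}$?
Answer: $4156$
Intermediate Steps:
$c{\left(V \right)} = 4 V$ ($c{\left(V \right)} = 2 \cdot 2 V = 4 V$)
$-108 + 82 c{\left(13 \right)} = -108 + 82 \cdot 4 \cdot 13 = -108 + 82 \cdot 52 = -108 + 4264 = 4156$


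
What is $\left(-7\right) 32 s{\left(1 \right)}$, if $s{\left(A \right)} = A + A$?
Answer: $-448$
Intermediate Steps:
$s{\left(A \right)} = 2 A$
$\left(-7\right) 32 s{\left(1 \right)} = \left(-7\right) 32 \cdot 2 \cdot 1 = \left(-224\right) 2 = -448$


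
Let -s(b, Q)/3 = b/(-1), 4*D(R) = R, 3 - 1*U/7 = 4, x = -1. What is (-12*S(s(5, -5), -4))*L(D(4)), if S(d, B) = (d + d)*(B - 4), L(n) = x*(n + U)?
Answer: 17280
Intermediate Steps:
U = -7 (U = 21 - 7*4 = 21 - 28 = -7)
D(R) = R/4
s(b, Q) = 3*b (s(b, Q) = -3*b/(-1) = -3*b*(-1) = -(-3)*b = 3*b)
L(n) = 7 - n (L(n) = -(n - 7) = -(-7 + n) = 7 - n)
S(d, B) = 2*d*(-4 + B) (S(d, B) = (2*d)*(-4 + B) = 2*d*(-4 + B))
(-12*S(s(5, -5), -4))*L(D(4)) = (-24*3*5*(-4 - 4))*(7 - 4/4) = (-24*15*(-8))*(7 - 1*1) = (-12*(-240))*(7 - 1) = 2880*6 = 17280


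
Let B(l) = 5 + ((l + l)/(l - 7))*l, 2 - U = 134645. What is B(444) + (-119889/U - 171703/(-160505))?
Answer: 2862098161580131/3147984083485 ≈ 909.18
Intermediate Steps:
U = -134643 (U = 2 - 1*134645 = 2 - 134645 = -134643)
B(l) = 5 + 2*l²/(-7 + l) (B(l) = 5 + ((2*l)/(-7 + l))*l = 5 + (2*l/(-7 + l))*l = 5 + 2*l²/(-7 + l))
B(444) + (-119889/U - 171703/(-160505)) = (-35 + 2*444² + 5*444)/(-7 + 444) + (-119889/(-134643) - 171703/(-160505)) = (-35 + 2*197136 + 2220)/437 + (-119889*(-1/134643) - 171703*(-1/160505)) = (-35 + 394272 + 2220)/437 + (39963/44881 + 171703/160505) = (1/437)*396457 + 14120463658/7203624905 = 396457/437 + 14120463658/7203624905 = 2862098161580131/3147984083485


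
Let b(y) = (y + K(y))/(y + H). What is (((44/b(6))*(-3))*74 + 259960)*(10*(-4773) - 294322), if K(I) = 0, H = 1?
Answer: -85021813328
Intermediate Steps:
b(y) = y/(1 + y) (b(y) = (y + 0)/(y + 1) = y/(1 + y))
(((44/b(6))*(-3))*74 + 259960)*(10*(-4773) - 294322) = (((44/((6/(1 + 6))))*(-3))*74 + 259960)*(10*(-4773) - 294322) = (((44/((6/7)))*(-3))*74 + 259960)*(-47730 - 294322) = (((44/((6*(⅐))))*(-3))*74 + 259960)*(-342052) = (((44/(6/7))*(-3))*74 + 259960)*(-342052) = (((44*(7/6))*(-3))*74 + 259960)*(-342052) = (((154/3)*(-3))*74 + 259960)*(-342052) = (-154*74 + 259960)*(-342052) = (-11396 + 259960)*(-342052) = 248564*(-342052) = -85021813328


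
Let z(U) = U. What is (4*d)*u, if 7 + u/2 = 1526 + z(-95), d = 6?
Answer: 68352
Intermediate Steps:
u = 2848 (u = -14 + 2*(1526 - 95) = -14 + 2*1431 = -14 + 2862 = 2848)
(4*d)*u = (4*6)*2848 = 24*2848 = 68352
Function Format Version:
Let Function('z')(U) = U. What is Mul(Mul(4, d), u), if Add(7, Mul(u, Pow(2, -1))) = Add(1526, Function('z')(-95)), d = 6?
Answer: 68352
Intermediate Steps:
u = 2848 (u = Add(-14, Mul(2, Add(1526, -95))) = Add(-14, Mul(2, 1431)) = Add(-14, 2862) = 2848)
Mul(Mul(4, d), u) = Mul(Mul(4, 6), 2848) = Mul(24, 2848) = 68352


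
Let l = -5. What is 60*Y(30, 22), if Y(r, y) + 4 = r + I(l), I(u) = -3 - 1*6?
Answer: 1020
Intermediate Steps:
I(u) = -9 (I(u) = -3 - 6 = -9)
Y(r, y) = -13 + r (Y(r, y) = -4 + (r - 9) = -4 + (-9 + r) = -13 + r)
60*Y(30, 22) = 60*(-13 + 30) = 60*17 = 1020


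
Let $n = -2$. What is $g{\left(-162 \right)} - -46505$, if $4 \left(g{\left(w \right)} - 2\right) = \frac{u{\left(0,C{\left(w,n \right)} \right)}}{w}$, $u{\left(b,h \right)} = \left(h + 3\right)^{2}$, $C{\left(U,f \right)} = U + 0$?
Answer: $\frac{3345695}{72} \approx 46468.0$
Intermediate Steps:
$C{\left(U,f \right)} = U$
$u{\left(b,h \right)} = \left(3 + h\right)^{2}$
$g{\left(w \right)} = 2 + \frac{\left(3 + w\right)^{2}}{4 w}$ ($g{\left(w \right)} = 2 + \frac{\left(3 + w\right)^{2} \frac{1}{w}}{4} = 2 + \frac{\frac{1}{w} \left(3 + w\right)^{2}}{4} = 2 + \frac{\left(3 + w\right)^{2}}{4 w}$)
$g{\left(-162 \right)} - -46505 = \left(2 + \frac{\left(3 - 162\right)^{2}}{4 \left(-162\right)}\right) - -46505 = \left(2 + \frac{1}{4} \left(- \frac{1}{162}\right) \left(-159\right)^{2}\right) + 46505 = \left(2 + \frac{1}{4} \left(- \frac{1}{162}\right) 25281\right) + 46505 = \left(2 - \frac{2809}{72}\right) + 46505 = - \frac{2665}{72} + 46505 = \frac{3345695}{72}$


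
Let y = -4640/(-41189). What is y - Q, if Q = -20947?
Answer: 862790623/41189 ≈ 20947.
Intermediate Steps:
y = 4640/41189 (y = -4640*(-1/41189) = 4640/41189 ≈ 0.11265)
y - Q = 4640/41189 - 1*(-20947) = 4640/41189 + 20947 = 862790623/41189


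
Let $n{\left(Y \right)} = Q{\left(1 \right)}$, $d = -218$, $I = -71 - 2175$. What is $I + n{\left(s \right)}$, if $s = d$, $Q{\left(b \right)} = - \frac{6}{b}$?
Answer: $-2252$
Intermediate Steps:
$I = -2246$ ($I = -71 - 2175 = -2246$)
$s = -218$
$n{\left(Y \right)} = -6$ ($n{\left(Y \right)} = - \frac{6}{1} = \left(-6\right) 1 = -6$)
$I + n{\left(s \right)} = -2246 - 6 = -2252$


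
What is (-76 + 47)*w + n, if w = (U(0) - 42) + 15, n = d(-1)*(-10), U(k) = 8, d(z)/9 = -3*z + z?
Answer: 371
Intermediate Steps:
d(z) = -18*z (d(z) = 9*(-3*z + z) = 9*(-2*z) = -18*z)
n = -180 (n = -18*(-1)*(-10) = 18*(-10) = -180)
w = -19 (w = (8 - 42) + 15 = -34 + 15 = -19)
(-76 + 47)*w + n = (-76 + 47)*(-19) - 180 = -29*(-19) - 180 = 551 - 180 = 371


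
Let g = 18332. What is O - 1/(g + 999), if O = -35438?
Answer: -685051979/19331 ≈ -35438.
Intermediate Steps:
O - 1/(g + 999) = -35438 - 1/(18332 + 999) = -35438 - 1/19331 = -685051979/19331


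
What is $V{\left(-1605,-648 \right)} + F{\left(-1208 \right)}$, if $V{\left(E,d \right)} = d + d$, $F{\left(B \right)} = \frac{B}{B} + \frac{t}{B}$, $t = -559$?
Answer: $- \frac{1563801}{1208} \approx -1294.5$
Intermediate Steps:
$F{\left(B \right)} = 1 - \frac{559}{B}$ ($F{\left(B \right)} = \frac{B}{B} - \frac{559}{B} = 1 - \frac{559}{B}$)
$V{\left(E,d \right)} = 2 d$
$V{\left(-1605,-648 \right)} + F{\left(-1208 \right)} = 2 \left(-648\right) + \frac{-559 - 1208}{-1208} = -1296 - - \frac{1767}{1208} = -1296 + \frac{1767}{1208} = - \frac{1563801}{1208}$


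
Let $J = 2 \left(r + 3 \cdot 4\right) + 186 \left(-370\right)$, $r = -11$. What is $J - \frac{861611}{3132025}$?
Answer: $- \frac{215540558061}{3132025} \approx -68818.0$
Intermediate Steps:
$J = -68818$ ($J = 2 \left(-11 + 3 \cdot 4\right) + 186 \left(-370\right) = 2 \left(-11 + 12\right) - 68820 = 2 \cdot 1 - 68820 = 2 - 68820 = -68818$)
$J - \frac{861611}{3132025} = -68818 - \frac{861611}{3132025} = - \frac{215540558061}{3132025}$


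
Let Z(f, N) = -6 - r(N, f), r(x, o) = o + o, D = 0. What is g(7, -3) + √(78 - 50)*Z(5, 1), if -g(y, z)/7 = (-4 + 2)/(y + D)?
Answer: 2 - 32*√7 ≈ -82.664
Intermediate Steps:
g(y, z) = 14/y (g(y, z) = -7*(-4 + 2)/(y + 0) = -(-14)/y = 14/y)
r(x, o) = 2*o
Z(f, N) = -6 - 2*f
g(7, -3) + √(78 - 50)*Z(5, 1) = 14/7 + √(78 - 50)*(-6 - 2*5) = 14*(⅐) + √28*(-6 - 10) = 2 + (2*√7)*(-16) = 2 - 32*√7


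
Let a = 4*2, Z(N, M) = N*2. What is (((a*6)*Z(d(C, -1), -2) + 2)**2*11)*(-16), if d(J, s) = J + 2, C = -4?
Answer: -6353600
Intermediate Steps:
d(J, s) = 2 + J
Z(N, M) = 2*N
a = 8
(((a*6)*Z(d(C, -1), -2) + 2)**2*11)*(-16) = (((8*6)*(2*(2 - 4)) + 2)**2*11)*(-16) = ((48*(2*(-2)) + 2)**2*11)*(-16) = ((48*(-4) + 2)**2*11)*(-16) = ((-192 + 2)**2*11)*(-16) = ((-190)**2*11)*(-16) = (36100*11)*(-16) = 397100*(-16) = -6353600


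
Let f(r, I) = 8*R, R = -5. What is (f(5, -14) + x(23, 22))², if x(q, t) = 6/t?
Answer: 190969/121 ≈ 1578.3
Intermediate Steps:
f(r, I) = -40 (f(r, I) = 8*(-5) = -40)
(f(5, -14) + x(23, 22))² = (-40 + 6/22)² = (-40 + 6*(1/22))² = (-40 + 3/11)² = (-437/11)² = 190969/121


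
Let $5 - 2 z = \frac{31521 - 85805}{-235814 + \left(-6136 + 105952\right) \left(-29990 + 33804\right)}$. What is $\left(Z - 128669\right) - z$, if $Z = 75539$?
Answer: $- \frac{20214919026467}{380462410} \approx -53133.0$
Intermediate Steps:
$z = \frac{951183167}{380462410}$ ($z = \frac{5}{2} - \frac{\left(31521 - 85805\right) \frac{1}{-235814 + \left(-6136 + 105952\right) \left(-29990 + 33804\right)}}{2} = \frac{5}{2} - \frac{\left(-54284\right) \frac{1}{-235814 + 99816 \cdot 3814}}{2} = \frac{5}{2} - \frac{\left(-54284\right) \frac{1}{-235814 + 380698224}}{2} = \frac{5}{2} - \frac{\left(-54284\right) \frac{1}{380462410}}{2} = \frac{5}{2} - - \frac{13571}{190231205} = \frac{5}{2} + \frac{13571}{190231205} = \frac{951183167}{380462410} \approx 2.5001$)
$\left(Z - 128669\right) - z = \left(75539 - 128669\right) - \frac{951183167}{380462410} = -53130 - \frac{951183167}{380462410} = - \frac{20214919026467}{380462410}$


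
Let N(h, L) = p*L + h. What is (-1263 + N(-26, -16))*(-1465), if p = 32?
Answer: 2638465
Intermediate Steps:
N(h, L) = h + 32*L (N(h, L) = 32*L + h = h + 32*L)
(-1263 + N(-26, -16))*(-1465) = (-1263 + (-26 + 32*(-16)))*(-1465) = (-1263 + (-26 - 512))*(-1465) = (-1263 - 538)*(-1465) = -1801*(-1465) = 2638465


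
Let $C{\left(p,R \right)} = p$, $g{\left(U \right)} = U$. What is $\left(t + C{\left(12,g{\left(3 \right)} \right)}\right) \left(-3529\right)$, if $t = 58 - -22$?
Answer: $-324668$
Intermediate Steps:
$t = 80$ ($t = 58 + 22 = 80$)
$\left(t + C{\left(12,g{\left(3 \right)} \right)}\right) \left(-3529\right) = \left(80 + 12\right) \left(-3529\right) = 92 \left(-3529\right) = -324668$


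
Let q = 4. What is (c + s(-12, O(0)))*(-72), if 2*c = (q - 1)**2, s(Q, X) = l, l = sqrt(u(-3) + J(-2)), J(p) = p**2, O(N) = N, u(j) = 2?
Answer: -324 - 72*sqrt(6) ≈ -500.36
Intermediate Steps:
l = sqrt(6) (l = sqrt(2 + (-2)**2) = sqrt(2 + 4) = sqrt(6) ≈ 2.4495)
s(Q, X) = sqrt(6)
c = 9/2 (c = (4 - 1)**2/2 = (1/2)*3**2 = (1/2)*9 = 9/2 ≈ 4.5000)
(c + s(-12, O(0)))*(-72) = (9/2 + sqrt(6))*(-72) = -324 - 72*sqrt(6)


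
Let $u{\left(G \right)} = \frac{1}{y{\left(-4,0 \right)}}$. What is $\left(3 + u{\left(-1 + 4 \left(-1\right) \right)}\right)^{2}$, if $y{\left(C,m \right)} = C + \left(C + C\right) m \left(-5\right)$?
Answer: $\frac{121}{16} \approx 7.5625$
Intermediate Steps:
$y{\left(C,m \right)} = C - 10 C m$ ($y{\left(C,m \right)} = C + 2 C m \left(-5\right) = C - 10 C m$)
$u{\left(G \right)} = - \frac{1}{4}$ ($u{\left(G \right)} = \frac{1}{\left(-4\right) \left(1 - 0\right)} = \frac{1}{\left(-4\right) \left(1 + 0\right)} = \frac{1}{\left(-4\right) 1} = \frac{1}{-4} = - \frac{1}{4}$)
$\left(3 + u{\left(-1 + 4 \left(-1\right) \right)}\right)^{2} = \left(3 - \frac{1}{4}\right)^{2} = \left(\frac{11}{4}\right)^{2} = \frac{121}{16}$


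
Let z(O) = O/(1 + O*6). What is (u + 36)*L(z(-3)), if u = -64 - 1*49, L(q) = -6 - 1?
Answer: 539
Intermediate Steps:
z(O) = O/(1 + 6*O)
L(q) = -7
u = -113 (u = -64 - 49 = -113)
(u + 36)*L(z(-3)) = (-113 + 36)*(-7) = -77*(-7) = 539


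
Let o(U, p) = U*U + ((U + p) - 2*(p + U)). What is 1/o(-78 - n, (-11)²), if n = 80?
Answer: 1/25001 ≈ 3.9998e-5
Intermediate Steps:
o(U, p) = U² - U - p (o(U, p) = U² + ((U + p) - 2*(U + p)) = U² + ((U + p) + (-2*U - 2*p)) = U² + (-U - p) = U² - U - p)
1/o(-78 - n, (-11)²) = 1/((-78 - 1*80)² - (-78 - 1*80) - 1*(-11)²) = 1/((-78 - 80)² - (-78 - 80) - 1*121) = 1/((-158)² - 1*(-158) - 121) = 1/(24964 + 158 - 121) = 1/25001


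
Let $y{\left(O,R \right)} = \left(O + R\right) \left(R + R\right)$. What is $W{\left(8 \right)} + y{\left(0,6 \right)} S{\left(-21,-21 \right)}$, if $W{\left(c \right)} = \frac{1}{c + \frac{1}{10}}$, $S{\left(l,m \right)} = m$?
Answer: $- \frac{122462}{81} \approx -1511.9$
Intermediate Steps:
$y{\left(O,R \right)} = 2 R \left(O + R\right)$ ($y{\left(O,R \right)} = \left(O + R\right) 2 R = 2 R \left(O + R\right)$)
$W{\left(c \right)} = \frac{1}{\frac{1}{10} + c}$ ($W{\left(c \right)} = \frac{1}{c + \frac{1}{10}} = \frac{1}{\frac{1}{10} + c}$)
$W{\left(8 \right)} + y{\left(0,6 \right)} S{\left(-21,-21 \right)} = \frac{10}{1 + 10 \cdot 8} + 2 \cdot 6 \left(0 + 6\right) \left(-21\right) = \frac{10}{1 + 80} + 2 \cdot 6 \cdot 6 \left(-21\right) = \frac{10}{81} + 72 \left(-21\right) = 10 \cdot \frac{1}{81} - 1512 = \frac{10}{81} - 1512 = - \frac{122462}{81}$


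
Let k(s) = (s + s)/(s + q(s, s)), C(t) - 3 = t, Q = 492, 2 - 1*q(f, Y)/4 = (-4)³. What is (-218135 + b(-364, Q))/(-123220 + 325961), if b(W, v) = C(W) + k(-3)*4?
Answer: -19009160/17638467 ≈ -1.0777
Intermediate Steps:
q(f, Y) = 264 (q(f, Y) = 8 - 4*(-4)³ = 8 - 4*(-64) = 8 + 256 = 264)
C(t) = 3 + t
k(s) = 2*s/(264 + s) (k(s) = (s + s)/(s + 264) = (2*s)/(264 + s) = 2*s/(264 + s))
b(W, v) = 253/87 + W (b(W, v) = (3 + W) + (2*(-3)/(264 - 3))*4 = (3 + W) + (2*(-3)/261)*4 = (3 + W) + (2*(-3)*(1/261))*4 = (3 + W) - 2/87*4 = (3 + W) - 8/87 = 253/87 + W)
(-218135 + b(-364, Q))/(-123220 + 325961) = (-218135 + (253/87 - 364))/(-123220 + 325961) = (-218135 - 31415/87)/202741 = -19009160/87*1/202741 = -19009160/17638467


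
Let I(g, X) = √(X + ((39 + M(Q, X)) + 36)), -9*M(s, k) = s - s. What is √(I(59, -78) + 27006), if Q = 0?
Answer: √(27006 + I*√3) ≈ 164.33 + 0.0053*I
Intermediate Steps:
M(s, k) = 0 (M(s, k) = -(s - s)/9 = -⅑*0 = 0)
I(g, X) = √(75 + X) (I(g, X) = √(X + ((39 + 0) + 36)) = √(X + (39 + 36)) = √(X + 75) = √(75 + X))
√(I(59, -78) + 27006) = √(√(75 - 78) + 27006) = √(√(-3) + 27006) = √(I*√3 + 27006) = √(27006 + I*√3)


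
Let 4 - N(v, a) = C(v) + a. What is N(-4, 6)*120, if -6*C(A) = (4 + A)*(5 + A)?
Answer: -240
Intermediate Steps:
C(A) = -(4 + A)*(5 + A)/6
N(v, a) = 22/3 - a + v²/6 + 3*v/2 (N(v, a) = 4 - ((-10/3 - 3*v/2 - v²/6) + a) = 4 - (-10/3 + a - 3*v/2 - v²/6) = 4 + (10/3 - a + v²/6 + 3*v/2) = 22/3 - a + v²/6 + 3*v/2)
N(-4, 6)*120 = (22/3 - 1*6 + (⅙)*(-4)² + (3/2)*(-4))*120 = (22/3 - 6 + (⅙)*16 - 6)*120 = (22/3 - 6 + 8/3 - 6)*120 = -2*120 = -240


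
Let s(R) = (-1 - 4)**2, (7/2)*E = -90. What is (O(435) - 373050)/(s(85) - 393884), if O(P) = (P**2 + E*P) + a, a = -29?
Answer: 1365278/2757013 ≈ 0.49520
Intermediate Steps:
E = -180/7 (E = (2/7)*(-90) = -180/7 ≈ -25.714)
s(R) = 25 (s(R) = (-5)**2 = 25)
O(P) = -29 + P**2 - 180*P/7 (O(P) = (P**2 - 180*P/7) - 29 = -29 + P**2 - 180*P/7)
(O(435) - 373050)/(s(85) - 393884) = ((-29 + 435**2 - 180/7*435) - 373050)/(25 - 393884) = ((-29 + 189225 - 78300/7) - 373050)/(-393859) = (1246072/7 - 373050)*(-1/393859) = -1365278/7*(-1/393859) = 1365278/2757013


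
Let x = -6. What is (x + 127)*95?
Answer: 11495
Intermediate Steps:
(x + 127)*95 = (-6 + 127)*95 = 121*95 = 11495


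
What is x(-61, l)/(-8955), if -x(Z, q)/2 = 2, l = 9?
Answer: 4/8955 ≈ 0.00044668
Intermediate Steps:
x(Z, q) = -4 (x(Z, q) = -2*2 = -4)
x(-61, l)/(-8955) = -4/(-8955) = -4*(-1/8955) = 4/8955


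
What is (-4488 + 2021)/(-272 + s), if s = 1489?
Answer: -2467/1217 ≈ -2.0271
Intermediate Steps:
(-4488 + 2021)/(-272 + s) = (-4488 + 2021)/(-272 + 1489) = -2467/1217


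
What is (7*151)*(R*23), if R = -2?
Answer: -48622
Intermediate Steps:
(7*151)*(R*23) = (7*151)*(-2*23) = 1057*(-46) = -48622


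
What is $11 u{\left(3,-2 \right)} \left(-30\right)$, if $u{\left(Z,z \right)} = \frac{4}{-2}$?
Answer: $660$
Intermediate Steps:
$u{\left(Z,z \right)} = -2$ ($u{\left(Z,z \right)} = 4 \left(- \frac{1}{2}\right) = -2$)
$11 u{\left(3,-2 \right)} \left(-30\right) = 11 \left(-2\right) \left(-30\right) = \left(-22\right) \left(-30\right) = 660$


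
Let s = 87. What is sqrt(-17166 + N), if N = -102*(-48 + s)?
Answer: 2*I*sqrt(5286) ≈ 145.41*I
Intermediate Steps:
N = -3978 (N = -102*(-48 + 87) = -102*39 = -3978)
sqrt(-17166 + N) = sqrt(-17166 - 3978) = sqrt(-21144) = 2*I*sqrt(5286)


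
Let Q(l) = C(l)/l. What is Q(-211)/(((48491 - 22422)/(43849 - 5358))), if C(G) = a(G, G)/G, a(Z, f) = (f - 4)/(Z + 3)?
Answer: 8275565/241408533392 ≈ 3.4280e-5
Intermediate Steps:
a(Z, f) = (-4 + f)/(3 + Z)
C(G) = (-4 + G)/(G*(3 + G)) (C(G) = ((-4 + G)/(3 + G))/G = (-4 + G)/(G*(3 + G)))
Q(l) = (-4 + l)/(l²*(3 + l)) (Q(l) = ((-4 + l)/(l*(3 + l)))/l = (-4 + l)/(l²*(3 + l)))
Q(-211)/(((48491 - 22422)/(43849 - 5358))) = ((-4 - 211)/((-211)²*(3 - 211)))/(((48491 - 22422)/(43849 - 5358))) = ((1/44521)*(-215)/(-208))/((26069/38491)) = ((1/44521)*(-1/208)*(-215))/((26069*(1/38491))) = 215/(9260368*(26069/38491)) = (215/9260368)*(38491/26069) = 8275565/241408533392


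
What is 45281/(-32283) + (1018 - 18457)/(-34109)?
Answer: -981506392/1101140847 ≈ -0.89135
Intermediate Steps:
45281/(-32283) + (1018 - 18457)/(-34109) = 45281*(-1/32283) - 17439*(-1/34109) = -45281/32283 + 17439/34109 = -981506392/1101140847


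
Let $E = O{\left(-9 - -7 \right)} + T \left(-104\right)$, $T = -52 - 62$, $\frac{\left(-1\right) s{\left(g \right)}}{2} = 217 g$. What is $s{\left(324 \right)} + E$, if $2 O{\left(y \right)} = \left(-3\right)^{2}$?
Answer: $- \frac{257511}{2} \approx -1.2876 \cdot 10^{5}$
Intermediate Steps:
$s{\left(g \right)} = - 434 g$ ($s{\left(g \right)} = - 2 \cdot 217 g = - 434 g$)
$O{\left(y \right)} = \frac{9}{2}$ ($O{\left(y \right)} = \frac{\left(-3\right)^{2}}{2} = \frac{1}{2} \cdot 9 = \frac{9}{2}$)
$T = -114$ ($T = -52 - 62 = -114$)
$E = \frac{23721}{2}$ ($E = \frac{9}{2} - -11856 = \frac{9}{2} + 11856 = \frac{23721}{2} \approx 11861.0$)
$s{\left(324 \right)} + E = \left(-434\right) 324 + \frac{23721}{2} = -140616 + \frac{23721}{2} = - \frac{257511}{2}$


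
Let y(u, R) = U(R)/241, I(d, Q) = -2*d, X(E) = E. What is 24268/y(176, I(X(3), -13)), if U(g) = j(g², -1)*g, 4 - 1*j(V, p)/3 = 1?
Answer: -2924294/27 ≈ -1.0831e+5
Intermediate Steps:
j(V, p) = 9 (j(V, p) = 12 - 3*1 = 12 - 3 = 9)
U(g) = 9*g
y(u, R) = 9*R/241 (y(u, R) = (9*R)/241 = (9*R)*(1/241) = 9*R/241)
24268/y(176, I(X(3), -13)) = 24268/((9*(-2*3)/241)) = 24268/(((9/241)*(-6))) = 24268/(-54/241) = 24268*(-241/54) = -2924294/27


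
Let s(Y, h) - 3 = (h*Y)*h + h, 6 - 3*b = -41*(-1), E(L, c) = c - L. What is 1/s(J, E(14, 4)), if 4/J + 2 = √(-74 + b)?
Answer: -4283/526781 + 400*I*√771/526781 ≈ -0.0081305 + 0.021084*I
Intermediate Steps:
b = -35/3 (b = 2 - (-41)*(-1)/3 = 2 - ⅓*41 = 2 - 41/3 = -35/3 ≈ -11.667)
J = 4/(-2 + I*√771/3) (J = 4/(-2 + √(-74 - 35/3)) = 4/(-2 + √(-257/3)) = 4/(-2 + I*√771/3) ≈ -0.089219 - 0.41289*I)
s(Y, h) = 3 + h + Y*h² (s(Y, h) = 3 + ((h*Y)*h + h) = 3 + ((Y*h)*h + h) = 3 + (Y*h² + h) = 3 + (h + Y*h²) = 3 + h + Y*h²)
1/s(J, E(14, 4)) = 1/(3 + (4 - 1*14) + (-24/269 - 4*I*√771/269)*(4 - 1*14)²) = 1/(3 + (4 - 14) + (-24/269 - 4*I*√771/269)*(4 - 14)²) = 1/(3 - 10 + (-24/269 - 4*I*√771/269)*(-10)²) = 1/(3 - 10 + (-24/269 - 4*I*√771/269)*100) = 1/(3 - 10 + (-2400/269 - 400*I*√771/269)) = 1/(-4283/269 - 400*I*√771/269)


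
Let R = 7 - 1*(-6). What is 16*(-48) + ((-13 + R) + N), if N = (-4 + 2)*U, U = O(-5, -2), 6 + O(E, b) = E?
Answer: -746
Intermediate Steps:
O(E, b) = -6 + E
R = 13 (R = 7 + 6 = 13)
U = -11 (U = -6 - 5 = -11)
N = 22 (N = (-4 + 2)*(-11) = -2*(-11) = 22)
16*(-48) + ((-13 + R) + N) = 16*(-48) + ((-13 + 13) + 22) = -768 + (0 + 22) = -768 + 22 = -746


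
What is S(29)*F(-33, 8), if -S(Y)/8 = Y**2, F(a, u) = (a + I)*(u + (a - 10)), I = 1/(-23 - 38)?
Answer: -474256720/61 ≈ -7.7747e+6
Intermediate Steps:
I = -1/61 (I = 1/(-61) = -1/61 ≈ -0.016393)
F(a, u) = (-1/61 + a)*(-10 + a + u) (F(a, u) = (a - 1/61)*(u + (a - 10)) = (-1/61 + a)*(u + (-10 + a)) = (-1/61 + a)*(-10 + a + u))
S(Y) = -8*Y**2
S(29)*F(-33, 8) = (-8*29**2)*(10/61 + (-33)**2 - 611/61*(-33) - 1/61*8 - 33*8) = (-8*841)*(10/61 + 1089 + 20163/61 - 8/61 - 264) = -6728*70490/61 = -474256720/61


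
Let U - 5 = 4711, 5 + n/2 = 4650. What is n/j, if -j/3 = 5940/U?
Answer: -243398/99 ≈ -2458.6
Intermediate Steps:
n = 9290 (n = -10 + 2*4650 = -10 + 9300 = 9290)
U = 4716 (U = 5 + 4711 = 4716)
j = -495/131 (j = -17820/4716 = -3*165/131 = -495/131 ≈ -3.7786)
n/j = 9290/(-495/131) = 9290*(-131/495) = -243398/99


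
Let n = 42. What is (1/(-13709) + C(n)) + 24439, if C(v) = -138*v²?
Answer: -3002175038/13709 ≈ -2.1899e+5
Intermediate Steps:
(1/(-13709) + C(n)) + 24439 = (1/(-13709) - 138*42²) + 24439 = (-1/13709 - 138*1764) + 24439 = (-1/13709 - 243432) + 24439 = -3337209289/13709 + 24439 = -3002175038/13709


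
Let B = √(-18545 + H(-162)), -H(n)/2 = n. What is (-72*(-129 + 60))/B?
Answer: -4968*I*√18221/18221 ≈ -36.804*I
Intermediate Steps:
H(n) = -2*n
B = I*√18221 (B = √(-18545 - 2*(-162)) = √(-18545 + 324) = √(-18221) = I*√18221 ≈ 134.99*I)
(-72*(-129 + 60))/B = (-72*(-129 + 60))/((I*√18221)) = (-72*(-69))*(-I*√18221/18221) = 4968*(-I*√18221/18221) = -4968*I*√18221/18221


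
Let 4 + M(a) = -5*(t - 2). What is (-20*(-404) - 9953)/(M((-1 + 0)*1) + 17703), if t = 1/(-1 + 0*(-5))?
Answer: -1873/17714 ≈ -0.10574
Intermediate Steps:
t = -1 (t = 1/(-1 + 0) = 1/(-1) = -1)
M(a) = 11 (M(a) = -4 - 5*(-1 - 2) = -4 - 5*(-3) = -4 + 15 = 11)
(-20*(-404) - 9953)/(M((-1 + 0)*1) + 17703) = (-20*(-404) - 9953)/(11 + 17703) = (8080 - 9953)/17714 = -1873*1/17714 = -1873/17714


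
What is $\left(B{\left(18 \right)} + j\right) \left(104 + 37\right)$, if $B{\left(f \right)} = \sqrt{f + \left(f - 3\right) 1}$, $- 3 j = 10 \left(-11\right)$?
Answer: $5170 + 141 \sqrt{33} \approx 5980.0$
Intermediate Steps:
$j = \frac{110}{3}$ ($j = - \frac{10 \left(-11\right)}{3} = \left(- \frac{1}{3}\right) \left(-110\right) = \frac{110}{3} \approx 36.667$)
$B{\left(f \right)} = \sqrt{-3 + 2 f}$ ($B{\left(f \right)} = \sqrt{f + \left(-3 + f\right) 1} = \sqrt{f + \left(-3 + f\right)} = \sqrt{-3 + 2 f}$)
$\left(B{\left(18 \right)} + j\right) \left(104 + 37\right) = \left(\sqrt{-3 + 2 \cdot 18} + \frac{110}{3}\right) \left(104 + 37\right) = \left(\sqrt{-3 + 36} + \frac{110}{3}\right) 141 = \left(\sqrt{33} + \frac{110}{3}\right) 141 = \left(\frac{110}{3} + \sqrt{33}\right) 141 = 5170 + 141 \sqrt{33}$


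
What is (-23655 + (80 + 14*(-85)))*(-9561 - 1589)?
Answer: 276129750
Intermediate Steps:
(-23655 + (80 + 14*(-85)))*(-9561 - 1589) = (-23655 + (80 - 1190))*(-11150) = (-23655 - 1110)*(-11150) = -24765*(-11150) = 276129750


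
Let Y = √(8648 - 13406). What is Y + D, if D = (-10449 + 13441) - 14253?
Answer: -11261 + I*√4758 ≈ -11261.0 + 68.978*I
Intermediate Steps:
D = -11261 (D = 2992 - 14253 = -11261)
Y = I*√4758 (Y = √(-4758) = I*√4758 ≈ 68.978*I)
Y + D = I*√4758 - 11261 = -11261 + I*√4758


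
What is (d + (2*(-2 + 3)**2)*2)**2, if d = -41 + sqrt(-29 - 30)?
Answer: (-37 + I*sqrt(59))**2 ≈ 1310.0 - 568.4*I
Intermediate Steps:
d = -41 + I*sqrt(59) (d = -41 + sqrt(-59) = -41 + I*sqrt(59) ≈ -41.0 + 7.6811*I)
(d + (2*(-2 + 3)**2)*2)**2 = ((-41 + I*sqrt(59)) + (2*(-2 + 3)**2)*2)**2 = ((-41 + I*sqrt(59)) + (2*1**2)*2)**2 = ((-41 + I*sqrt(59)) + (2*1)*2)**2 = ((-41 + I*sqrt(59)) + 2*2)**2 = ((-41 + I*sqrt(59)) + 4)**2 = (-37 + I*sqrt(59))**2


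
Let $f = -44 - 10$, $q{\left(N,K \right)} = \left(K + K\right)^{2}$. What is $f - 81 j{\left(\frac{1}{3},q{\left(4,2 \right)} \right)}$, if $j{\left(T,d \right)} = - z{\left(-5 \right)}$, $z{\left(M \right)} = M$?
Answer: $-459$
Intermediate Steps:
$q{\left(N,K \right)} = 4 K^{2}$ ($q{\left(N,K \right)} = \left(2 K\right)^{2} = 4 K^{2}$)
$f = -54$ ($f = -44 - 10 = -54$)
$j{\left(T,d \right)} = 5$ ($j{\left(T,d \right)} = \left(-1\right) \left(-5\right) = 5$)
$f - 81 j{\left(\frac{1}{3},q{\left(4,2 \right)} \right)} = -54 - 405 = -459$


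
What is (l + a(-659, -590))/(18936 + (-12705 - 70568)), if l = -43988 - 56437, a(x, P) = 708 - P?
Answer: 2023/1313 ≈ 1.5407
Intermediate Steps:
l = -100425
(l + a(-659, -590))/(18936 + (-12705 - 70568)) = (-100425 + (708 - 1*(-590)))/(18936 + (-12705 - 70568)) = (-100425 + (708 + 590))/(18936 - 83273) = (-100425 + 1298)/(-64337) = -99127*(-1/64337) = 2023/1313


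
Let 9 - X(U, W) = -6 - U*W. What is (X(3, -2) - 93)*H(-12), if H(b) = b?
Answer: 1008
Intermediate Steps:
X(U, W) = 15 + U*W (X(U, W) = 9 - (-6 - U*W) = 9 + (6 + U*W) = 15 + U*W)
(X(3, -2) - 93)*H(-12) = ((15 + 3*(-2)) - 93)*(-12) = ((15 - 6) - 93)*(-12) = (9 - 93)*(-12) = -84*(-12) = 1008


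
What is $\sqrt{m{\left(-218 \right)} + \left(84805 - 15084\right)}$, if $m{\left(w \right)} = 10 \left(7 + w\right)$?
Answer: $\sqrt{67611} \approx 260.02$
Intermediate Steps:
$m{\left(w \right)} = 70 + 10 w$
$\sqrt{m{\left(-218 \right)} + \left(84805 - 15084\right)} = \sqrt{\left(70 + 10 \left(-218\right)\right) + \left(84805 - 15084\right)} = \sqrt{\left(70 - 2180\right) + \left(84805 - 15084\right)} = \sqrt{-2110 + 69721} = \sqrt{67611}$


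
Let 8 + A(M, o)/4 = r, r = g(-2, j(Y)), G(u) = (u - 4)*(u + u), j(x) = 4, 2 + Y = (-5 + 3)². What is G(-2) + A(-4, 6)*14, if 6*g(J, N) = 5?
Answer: -1132/3 ≈ -377.33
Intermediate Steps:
Y = 2 (Y = -2 + (-5 + 3)² = -2 + (-2)² = -2 + 4 = 2)
g(J, N) = ⅚ (g(J, N) = (⅙)*5 = ⅚)
G(u) = 2*u*(-4 + u) (G(u) = (-4 + u)*(2*u) = 2*u*(-4 + u))
r = ⅚ ≈ 0.83333
A(M, o) = -86/3 (A(M, o) = -32 + 4*(⅚) = -32 + 10/3 = -86/3)
G(-2) + A(-4, 6)*14 = 2*(-2)*(-4 - 2) - 86/3*14 = 2*(-2)*(-6) - 1204/3 = 24 - 1204/3 = -1132/3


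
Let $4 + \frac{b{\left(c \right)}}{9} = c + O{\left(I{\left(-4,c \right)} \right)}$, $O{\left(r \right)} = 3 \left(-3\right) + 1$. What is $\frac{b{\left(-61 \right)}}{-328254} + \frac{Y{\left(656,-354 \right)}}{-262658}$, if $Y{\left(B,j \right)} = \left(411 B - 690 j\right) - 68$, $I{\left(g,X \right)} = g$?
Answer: $- \frac{28081160821}{14369756522} \approx -1.9542$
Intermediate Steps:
$O{\left(r \right)} = -8$ ($O{\left(r \right)} = -9 + 1 = -8$)
$Y{\left(B,j \right)} = -68 - 690 j + 411 B$ ($Y{\left(B,j \right)} = \left(- 690 j + 411 B\right) - 68 = -68 - 690 j + 411 B$)
$b{\left(c \right)} = -108 + 9 c$ ($b{\left(c \right)} = -36 + 9 \left(c - 8\right) = -36 + 9 \left(-8 + c\right) = -36 + \left(-72 + 9 c\right) = -108 + 9 c$)
$\frac{b{\left(-61 \right)}}{-328254} + \frac{Y{\left(656,-354 \right)}}{-262658} = \frac{-108 + 9 \left(-61\right)}{-328254} + \frac{-68 - -244260 + 411 \cdot 656}{-262658} = \left(-108 - 549\right) \left(- \frac{1}{328254}\right) + \left(-68 + 244260 + 269616\right) \left(- \frac{1}{262658}\right) = \left(-657\right) \left(- \frac{1}{328254}\right) + 513808 \left(- \frac{1}{262658}\right) = \frac{219}{109418} - \frac{256904}{131329} = - \frac{28081160821}{14369756522}$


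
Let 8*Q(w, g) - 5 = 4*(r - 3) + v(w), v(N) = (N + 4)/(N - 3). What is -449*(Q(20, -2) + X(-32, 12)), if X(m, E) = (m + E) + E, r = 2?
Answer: 470103/136 ≈ 3456.6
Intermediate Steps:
v(N) = (4 + N)/(-3 + N)
X(m, E) = m + 2*E (X(m, E) = (E + m) + E = m + 2*E)
Q(w, g) = 1/8 + (4 + w)/(8*(-3 + w)) (Q(w, g) = 5/8 + (4*(2 - 3) + (4 + w)/(-3 + w))/8 = 5/8 + (4*(-1) + (4 + w)/(-3 + w))/8 = 5/8 + (-4 + (4 + w)/(-3 + w))/8 = 5/8 + (-1/2 + (4 + w)/(8*(-3 + w))) = 1/8 + (4 + w)/(8*(-3 + w)))
-449*(Q(20, -2) + X(-32, 12)) = -449*((1 + 2*20)/(8*(-3 + 20)) + (-32 + 2*12)) = -449*((1/8)*(1 + 40)/17 + (-32 + 24)) = -449*((1/8)*(1/17)*41 - 8) = -449*(41/136 - 8) = -449*(-1047/136) = 470103/136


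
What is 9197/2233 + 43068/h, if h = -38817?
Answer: 86943035/28892787 ≈ 3.0092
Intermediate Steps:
9197/2233 + 43068/h = 9197/2233 + 43068/(-38817) = 9197*(1/2233) + 43068*(-1/38817) = 9197/2233 - 14356/12939 = 86943035/28892787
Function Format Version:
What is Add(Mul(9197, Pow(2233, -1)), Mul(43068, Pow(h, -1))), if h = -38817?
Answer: Rational(86943035, 28892787) ≈ 3.0092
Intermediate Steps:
Add(Mul(9197, Pow(2233, -1)), Mul(43068, Pow(h, -1))) = Add(Mul(9197, Pow(2233, -1)), Mul(43068, Pow(-38817, -1))) = Add(Mul(9197, Rational(1, 2233)), Mul(43068, Rational(-1, 38817))) = Add(Rational(9197, 2233), Rational(-14356, 12939)) = Rational(86943035, 28892787)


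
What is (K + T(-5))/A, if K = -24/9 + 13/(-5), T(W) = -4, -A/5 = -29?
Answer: -139/2175 ≈ -0.063908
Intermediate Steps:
A = 145 (A = -5*(-29) = 145)
K = -79/15 (K = -24*1/9 + 13*(-1/5) = -8/3 - 13/5 = -79/15 ≈ -5.2667)
(K + T(-5))/A = (-79/15 - 4)/145 = -139/15*1/145 = -139/2175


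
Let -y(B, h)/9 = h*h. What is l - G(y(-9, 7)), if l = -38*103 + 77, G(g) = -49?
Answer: -3788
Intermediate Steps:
y(B, h) = -9*h² (y(B, h) = -9*h*h = -9*h²)
l = -3837 (l = -3914 + 77 = -3837)
l - G(y(-9, 7)) = -3837 - 1*(-49) = -3837 + 49 = -3788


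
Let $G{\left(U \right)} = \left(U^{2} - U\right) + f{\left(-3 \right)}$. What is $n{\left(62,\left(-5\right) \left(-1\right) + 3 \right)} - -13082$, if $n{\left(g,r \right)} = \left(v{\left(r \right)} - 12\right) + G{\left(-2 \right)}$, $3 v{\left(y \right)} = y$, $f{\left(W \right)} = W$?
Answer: $\frac{39227}{3} \approx 13076.0$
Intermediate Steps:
$v{\left(y \right)} = \frac{y}{3}$
$G{\left(U \right)} = -3 + U^{2} - U$ ($G{\left(U \right)} = \left(U^{2} - U\right) - 3 = -3 + U^{2} - U$)
$n{\left(g,r \right)} = -9 + \frac{r}{3}$ ($n{\left(g,r \right)} = \left(\frac{r}{3} - 12\right) - \left(1 - 4\right) = \left(-12 + \frac{r}{3}\right) + \left(-3 + 4 + 2\right) = \left(-12 + \frac{r}{3}\right) + 3 = -9 + \frac{r}{3}$)
$n{\left(62,\left(-5\right) \left(-1\right) + 3 \right)} - -13082 = \left(-9 + \frac{\left(-5\right) \left(-1\right) + 3}{3}\right) - -13082 = \left(-9 + \frac{5 + 3}{3}\right) + 13082 = \left(-9 + \frac{1}{3} \cdot 8\right) + 13082 = \left(-9 + \frac{8}{3}\right) + 13082 = - \frac{19}{3} + 13082 = \frac{39227}{3}$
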